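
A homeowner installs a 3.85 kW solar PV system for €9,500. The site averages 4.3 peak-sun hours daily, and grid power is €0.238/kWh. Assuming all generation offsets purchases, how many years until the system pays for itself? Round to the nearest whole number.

7 years

Daily generation = 3.85 kW × 4.3 h = 16.55 kWh
Annual generation = 16.55 × 365 = 6042.6 kWh
Annual savings = 6042.6 × €0.238 = €1,438.13
Payback = €9,500 / €1,438.13 = 6.61 years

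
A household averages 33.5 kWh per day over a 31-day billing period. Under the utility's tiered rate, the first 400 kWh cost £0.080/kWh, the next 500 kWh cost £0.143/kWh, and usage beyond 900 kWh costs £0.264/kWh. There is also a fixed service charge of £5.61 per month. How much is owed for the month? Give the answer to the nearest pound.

Usage = 33.5 kWh/day × 31 days = 1038.5 kWh
First 400 kWh × £0.080 = £32.00
Next 500 kWh × £0.143 = £71.50
Remaining 138.5 kWh × £0.264 = £36.56
Energy charge = £140.06; + service £5.61 = £145.67 ≈ £146

£146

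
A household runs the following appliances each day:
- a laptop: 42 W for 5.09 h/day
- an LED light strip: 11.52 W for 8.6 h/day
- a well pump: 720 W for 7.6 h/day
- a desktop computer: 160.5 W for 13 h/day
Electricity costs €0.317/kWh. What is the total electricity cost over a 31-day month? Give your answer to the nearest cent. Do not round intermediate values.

€77.35

laptop: 42 W × 5.09 h × 31 d = 6,627 Wh = 6.627 kWh
LED light strip: 11.52 W × 8.6 h × 31 d = 3,071 Wh = 3.071 kWh
well pump: 720 W × 7.6 h × 31 d = 169,632 Wh = 169.6 kWh
desktop computer: 160.5 W × 13 h × 31 d = 64,682 Wh = 64.68 kWh
Total energy = 6.627 + 3.071 + 169.6 + 64.68 = 244 kWh
Cost = 244 kWh × €0.317 = €77.35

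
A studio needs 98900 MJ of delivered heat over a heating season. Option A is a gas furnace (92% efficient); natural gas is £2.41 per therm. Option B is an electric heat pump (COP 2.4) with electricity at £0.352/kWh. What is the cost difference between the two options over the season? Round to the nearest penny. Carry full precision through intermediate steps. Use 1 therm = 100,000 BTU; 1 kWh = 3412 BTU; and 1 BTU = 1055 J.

Heat load = 98900 MJ = 98,900,000,000 J / 1055 = 93,744,076 BTU
Gas: input = 93,744,076 / 0.92 = 101,895,735 BTU = 1,019 therm → 1,019 × £2.41 = £2,455.69
Heat pump: 93,744,076 BTU / 3412 = 27,470 kWh heat; / 2.4 = 11,450 kWh in → × £0.352 = £4,029.64
Difference = |£2,455.69 − £4,029.64| = £1,573.95

£1573.95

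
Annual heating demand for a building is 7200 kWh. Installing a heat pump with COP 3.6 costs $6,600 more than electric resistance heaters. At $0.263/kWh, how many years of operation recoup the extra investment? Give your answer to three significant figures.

4.83 years

Resistance: 7200 kWh × $0.263 = $1,893.60/yr
Heat pump: 7200 / 3.6 = 2000 kWh in → × $0.263 = $526.00/yr
Annual savings = $1,367.60
Payback = $6,600 / $1,367.60 = 4.83 years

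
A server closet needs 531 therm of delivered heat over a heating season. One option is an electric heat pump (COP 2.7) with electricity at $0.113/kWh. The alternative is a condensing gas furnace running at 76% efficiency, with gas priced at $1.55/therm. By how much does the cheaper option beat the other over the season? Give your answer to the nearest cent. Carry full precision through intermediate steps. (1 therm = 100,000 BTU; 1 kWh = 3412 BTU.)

Heat load = 531 therm × 100,000 = 53,100,000 BTU
Gas: input = 53,100,000 / 0.76 = 69,868,421 BTU = 698.7 therm → 698.7 × $1.55 = $1,082.96
Heat pump: 53,100,000 BTU / 3412 = 15,560 kWh heat; / 2.7 = 5,764 kWh in → × $0.113 = $651.33
Difference = |$1,082.96 − $651.33| = $431.63

$431.63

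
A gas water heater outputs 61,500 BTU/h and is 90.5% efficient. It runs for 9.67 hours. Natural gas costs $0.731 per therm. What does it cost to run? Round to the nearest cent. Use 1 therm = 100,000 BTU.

$4.80

Heat delivered = 61,500 BTU/h × 9.67 h = 594,705 BTU
Gas input = 594,705 / 0.905 = 657,133 BTU
= 657,133 / 100,000 = 6.571 therm
Cost = 6.571 × $0.731/therm = $4.80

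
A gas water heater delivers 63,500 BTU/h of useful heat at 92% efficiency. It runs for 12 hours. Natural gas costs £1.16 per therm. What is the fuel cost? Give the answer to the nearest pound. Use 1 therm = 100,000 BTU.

Heat delivered = 63,500 BTU/h × 12 h = 762,000 BTU
Gas input = 762,000 / 0.920 = 828,261 BTU
= 828,261 / 100,000 = 8.283 therm
Cost = 8.283 × £1.16/therm = £9.61 ≈ £10

£10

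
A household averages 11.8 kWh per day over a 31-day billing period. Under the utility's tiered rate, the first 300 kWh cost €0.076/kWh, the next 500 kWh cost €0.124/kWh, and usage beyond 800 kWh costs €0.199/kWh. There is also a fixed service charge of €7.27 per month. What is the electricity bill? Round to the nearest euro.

Usage = 11.8 kWh/day × 31 days = 365.8 kWh
First 300 kWh × €0.076 = €22.80
Next 65.8 kWh × €0.124 = €8.16
Remaining tier: 0 kWh (not reached)
Energy charge = €30.96; + service €7.27 = €38.23 ≈ €38

€38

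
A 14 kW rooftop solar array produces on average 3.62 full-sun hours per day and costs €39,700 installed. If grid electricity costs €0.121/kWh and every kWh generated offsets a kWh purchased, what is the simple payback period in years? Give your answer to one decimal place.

17.7 years

Daily generation = 14 kW × 3.62 h = 50.68 kWh
Annual generation = 50.68 × 365 = 18498 kWh
Annual savings = 18498 × €0.121 = €2,238.28
Payback = €39,700 / €2,238.28 = 17.7 years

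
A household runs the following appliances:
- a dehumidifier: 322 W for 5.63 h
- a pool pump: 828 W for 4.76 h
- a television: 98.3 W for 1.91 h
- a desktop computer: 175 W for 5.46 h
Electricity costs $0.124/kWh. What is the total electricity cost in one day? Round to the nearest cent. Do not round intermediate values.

$0.86

dehumidifier: 322 W × 5.63 h = 1,813 Wh = 1.813 kWh
pool pump: 828 W × 4.76 h = 3,941 Wh = 3.941 kWh
television: 98.3 W × 1.91 h = 188 Wh = 0.1878 kWh
desktop computer: 175 W × 5.46 h = 956 Wh = 0.9555 kWh
Total energy = 1.813 + 3.941 + 0.1878 + 0.9555 = 6.897 kWh
Cost = 6.897 kWh × $0.124 = $0.86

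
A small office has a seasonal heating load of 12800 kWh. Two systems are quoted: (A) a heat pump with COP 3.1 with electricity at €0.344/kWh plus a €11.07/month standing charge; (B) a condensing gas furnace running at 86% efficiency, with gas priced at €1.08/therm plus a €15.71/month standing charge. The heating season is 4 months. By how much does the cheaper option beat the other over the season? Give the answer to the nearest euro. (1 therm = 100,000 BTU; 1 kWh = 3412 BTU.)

Heat load = 12800 kWh × 3412 = 43,673,600 BTU
Gas: input = 43,673,600 / 0.86 = 50,783,256 BTU = 507.8 therm → 507.8 × €1.08 = €548.46; + 4 × €15.71 standing = €611.30
Heat pump: 43,673,600 BTU / 3412 = 12,800 kWh heat; / 3.1 = 4,129 kWh in → × €0.344 = €1,420.39; + 4 × €11.07 standing = €1,464.67
Difference = |€611.30 − €1,464.67| = €853.37 ≈ €853

€853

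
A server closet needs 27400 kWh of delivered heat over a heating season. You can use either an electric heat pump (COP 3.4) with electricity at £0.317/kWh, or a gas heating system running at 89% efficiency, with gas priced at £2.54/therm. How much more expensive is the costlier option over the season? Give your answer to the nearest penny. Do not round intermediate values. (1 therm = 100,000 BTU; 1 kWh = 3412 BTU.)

£113.46

Heat load = 27400 kWh × 3412 = 93,488,800 BTU
Gas: input = 93,488,800 / 0.89 = 105,043,596 BTU = 1,050 therm → 1,050 × £2.54 = £2,668.11
Heat pump: 93,488,800 BTU / 3412 = 27,400 kWh heat; / 3.4 = 8,059 kWh in → × £0.317 = £2,554.65
Difference = |£2,668.11 − £2,554.65| = £113.46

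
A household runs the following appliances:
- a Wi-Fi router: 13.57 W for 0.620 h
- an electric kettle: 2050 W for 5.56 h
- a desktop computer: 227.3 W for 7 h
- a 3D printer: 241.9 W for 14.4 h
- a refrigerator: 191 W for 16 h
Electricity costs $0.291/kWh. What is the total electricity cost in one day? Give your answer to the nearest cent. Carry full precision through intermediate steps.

$5.69

Wi-Fi router: 13.57 W × 0.620 h = 8 Wh = 0.008413 kWh
electric kettle: 2050 W × 5.56 h = 11,398 Wh = 11.4 kWh
desktop computer: 227.3 W × 7 h = 1,591 Wh = 1.591 kWh
3D printer: 241.9 W × 14.4 h = 3,483 Wh = 3.483 kWh
refrigerator: 191 W × 16 h = 3,056 Wh = 3.056 kWh
Total energy = 0.008413 + 11.4 + 1.591 + 3.483 + 3.056 = 19.54 kWh
Cost = 19.54 kWh × $0.291 = $5.69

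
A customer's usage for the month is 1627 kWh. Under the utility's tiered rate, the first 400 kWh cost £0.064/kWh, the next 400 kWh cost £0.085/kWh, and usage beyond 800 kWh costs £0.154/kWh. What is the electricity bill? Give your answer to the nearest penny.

£186.96

First 400 kWh × £0.064 = £25.60
Next 400 kWh × £0.085 = £34.00
Remaining 827 kWh × £0.154 = £127.36
Total = £186.96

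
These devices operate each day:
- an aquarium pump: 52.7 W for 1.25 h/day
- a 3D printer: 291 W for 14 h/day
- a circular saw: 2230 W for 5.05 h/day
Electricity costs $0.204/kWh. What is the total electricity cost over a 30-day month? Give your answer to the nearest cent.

aquarium pump: 52.7 W × 1.25 h × 30 d = 1,976 Wh = 1.976 kWh
3D printer: 291 W × 14 h × 30 d = 122,220 Wh = 122.2 kWh
circular saw: 2230 W × 5.05 h × 30 d = 337,845 Wh = 337.8 kWh
Total energy = 1.976 + 122.2 + 337.8 = 462 kWh
Cost = 462 kWh × $0.204 = $94.26

$94.26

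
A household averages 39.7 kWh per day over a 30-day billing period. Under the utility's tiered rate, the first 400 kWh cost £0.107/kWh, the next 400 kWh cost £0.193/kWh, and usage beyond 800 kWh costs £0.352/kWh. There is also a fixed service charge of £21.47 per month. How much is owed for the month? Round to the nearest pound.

Usage = 39.7 kWh/day × 30 days = 1191 kWh
First 400 kWh × £0.107 = £42.80
Next 400 kWh × £0.193 = £77.20
Remaining 391 kWh × £0.352 = £137.63
Energy charge = £257.63; + service £21.47 = £279.10 ≈ £279

£279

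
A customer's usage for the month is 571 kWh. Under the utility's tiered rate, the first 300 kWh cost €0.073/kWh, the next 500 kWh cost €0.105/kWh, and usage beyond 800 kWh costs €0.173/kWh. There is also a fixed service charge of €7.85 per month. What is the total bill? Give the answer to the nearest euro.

€58

First 300 kWh × €0.073 = €21.90
Next 271 kWh × €0.105 = €28.45
Remaining tier: 0 kWh (not reached)
Energy charge = €50.35; + service €7.85 = €58.20 ≈ €58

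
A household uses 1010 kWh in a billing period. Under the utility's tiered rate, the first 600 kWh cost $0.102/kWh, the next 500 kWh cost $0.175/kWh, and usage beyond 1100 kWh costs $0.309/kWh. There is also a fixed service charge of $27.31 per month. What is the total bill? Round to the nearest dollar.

First 600 kWh × $0.102 = $61.20
Next 410 kWh × $0.175 = $71.75
Remaining tier: 0 kWh (not reached)
Energy charge = $132.95; + service $27.31 = $160.26 ≈ $160

$160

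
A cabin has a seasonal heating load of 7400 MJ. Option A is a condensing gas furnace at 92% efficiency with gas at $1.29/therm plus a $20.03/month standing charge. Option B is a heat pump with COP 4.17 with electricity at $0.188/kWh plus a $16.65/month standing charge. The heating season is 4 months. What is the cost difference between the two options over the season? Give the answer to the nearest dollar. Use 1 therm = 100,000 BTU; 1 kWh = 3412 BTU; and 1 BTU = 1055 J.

$19

Heat load = 7400 MJ = 7,400,000,000 J / 1055 = 7,014,218 BTU
Gas: input = 7,014,218 / 0.92 = 7,624,150 BTU = 76.24 therm → 76.24 × $1.29 = $98.35; + 4 × $20.03 standing = $178.47
Heat pump: 7,014,218 BTU / 3412 = 2,056 kWh heat; / 4.17 = 493 kWh in → × $0.188 = $92.68; + 4 × $16.65 standing = $159.28
Difference = |$178.47 − $159.28| = $19.19 ≈ $19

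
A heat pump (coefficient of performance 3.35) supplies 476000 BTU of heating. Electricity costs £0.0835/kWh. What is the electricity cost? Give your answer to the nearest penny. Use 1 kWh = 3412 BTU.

£3.48

Heat delivered = 476,000 BTU / 3412 = 139.5 kWh
Electrical input = 139.5 kWh / 3.35 = 41.64 kWh
Cost = 41.64 × £0.0835/kWh = £3.48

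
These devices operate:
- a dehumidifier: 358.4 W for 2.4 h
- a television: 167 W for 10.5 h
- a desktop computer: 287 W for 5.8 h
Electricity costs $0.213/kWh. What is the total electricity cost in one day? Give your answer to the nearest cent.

dehumidifier: 358.4 W × 2.4 h = 860 Wh = 0.8602 kWh
television: 167 W × 10.5 h = 1,754 Wh = 1.754 kWh
desktop computer: 287 W × 5.8 h = 1,665 Wh = 1.665 kWh
Total energy = 0.8602 + 1.754 + 1.665 = 4.278 kWh
Cost = 4.278 kWh × $0.213 = $0.91

$0.91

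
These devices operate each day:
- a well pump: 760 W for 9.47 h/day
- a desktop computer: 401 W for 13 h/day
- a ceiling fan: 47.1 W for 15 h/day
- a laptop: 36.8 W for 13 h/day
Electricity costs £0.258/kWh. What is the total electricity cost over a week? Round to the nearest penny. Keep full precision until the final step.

£24.55

well pump: 760 W × 9.47 h × 7 d = 50,380 Wh = 50.38 kWh
desktop computer: 401 W × 13 h × 7 d = 36,491 Wh = 36.49 kWh
ceiling fan: 47.1 W × 15 h × 7 d = 4,946 Wh = 4.946 kWh
laptop: 36.8 W × 13 h × 7 d = 3,349 Wh = 3.349 kWh
Total energy = 50.38 + 36.49 + 4.946 + 3.349 = 95.17 kWh
Cost = 95.17 kWh × £0.258 = £24.55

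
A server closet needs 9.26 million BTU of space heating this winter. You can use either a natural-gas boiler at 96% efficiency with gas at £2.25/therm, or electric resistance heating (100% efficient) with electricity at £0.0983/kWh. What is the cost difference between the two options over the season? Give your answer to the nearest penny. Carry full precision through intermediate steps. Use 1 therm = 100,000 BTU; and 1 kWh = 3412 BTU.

£49.75

Heat load = 9.26 × 10⁶ BTU = 9,260,000 BTU
Gas: input = 9,260,000 / 0.960 = 9,645,833 BTU = 96.46 therm → 96.46 × £2.25 = £217.03
Electric: 9,260,000 BTU / 3412 = 2,714 kWh → × £0.0983 = £266.78
Difference = |£217.03 − £266.78| = £49.75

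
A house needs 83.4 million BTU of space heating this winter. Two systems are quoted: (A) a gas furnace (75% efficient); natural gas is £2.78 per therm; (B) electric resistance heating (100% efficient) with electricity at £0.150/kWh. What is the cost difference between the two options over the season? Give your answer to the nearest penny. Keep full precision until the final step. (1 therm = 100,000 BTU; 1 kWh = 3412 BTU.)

Heat load = 83.4 × 10⁶ BTU = 83,400,000 BTU
Gas: input = 83,400,000 / 0.75 = 111,200,000 BTU = 1,112 therm → 1,112 × £2.78 = £3,091.36
Electric: 83,400,000 BTU / 3412 = 24,440 kWh → × £0.150 = £3,666.47
Difference = |£3,091.36 − £3,666.47| = £575.11

£575.11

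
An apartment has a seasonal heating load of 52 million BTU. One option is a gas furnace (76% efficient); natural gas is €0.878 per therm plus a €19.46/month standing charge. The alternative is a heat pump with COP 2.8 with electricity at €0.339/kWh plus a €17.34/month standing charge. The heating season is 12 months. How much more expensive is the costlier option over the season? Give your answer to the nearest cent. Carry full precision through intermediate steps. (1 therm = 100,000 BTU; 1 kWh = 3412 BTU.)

Heat load = 52 × 10⁶ BTU = 52,000,000 BTU
Gas: input = 52,000,000 / 0.76 = 68,421,053 BTU = 684.2 therm → 684.2 × €0.878 = €600.74; + 12 × €19.46 standing = €834.26
Heat pump: 52,000,000 BTU / 3412 = 15,240 kWh heat; / 2.8 = 5,443 kWh in → × €0.339 = €1,845.17; + 12 × €17.34 standing = €2,053.25
Difference = |€834.26 − €2,053.25| = €1,218.99

€1218.99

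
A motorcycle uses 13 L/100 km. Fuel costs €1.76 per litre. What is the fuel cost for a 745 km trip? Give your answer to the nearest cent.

Fuel = 13 L/100 km × 745 km / 100 = 96.85 L
Cost = 96.85 L × €1.76/L = €170.46

€170.46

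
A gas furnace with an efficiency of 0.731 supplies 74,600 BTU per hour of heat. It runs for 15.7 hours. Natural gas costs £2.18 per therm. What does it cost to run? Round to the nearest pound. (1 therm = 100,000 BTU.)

Heat delivered = 74,600 BTU/h × 15.7 h = 1,171,220 BTU
Gas input = 1,171,220 / 0.731 = 1,602,216 BTU
= 1,602,216 / 100,000 = 16.02 therm
Cost = 16.02 × £2.18/therm = £34.93 ≈ £35

£35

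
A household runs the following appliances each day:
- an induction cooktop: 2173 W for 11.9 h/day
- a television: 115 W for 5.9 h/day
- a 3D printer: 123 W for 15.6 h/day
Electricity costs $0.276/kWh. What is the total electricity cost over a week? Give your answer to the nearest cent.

induction cooktop: 2173 W × 11.9 h × 7 d = 181,011 Wh = 181 kWh
television: 115 W × 5.9 h × 7 d = 4,750 Wh = 4.75 kWh
3D printer: 123 W × 15.6 h × 7 d = 13,432 Wh = 13.43 kWh
Total energy = 181 + 4.75 + 13.43 = 199.2 kWh
Cost = 199.2 kWh × $0.276 = $54.98

$54.98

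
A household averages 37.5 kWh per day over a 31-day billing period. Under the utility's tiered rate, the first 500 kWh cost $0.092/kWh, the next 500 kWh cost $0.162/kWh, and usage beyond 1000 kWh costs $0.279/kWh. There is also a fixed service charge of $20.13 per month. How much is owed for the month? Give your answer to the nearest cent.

$192.47

Usage = 37.5 kWh/day × 31 days = 1162.5 kWh
First 500 kWh × $0.092 = $46.00
Next 500 kWh × $0.162 = $81.00
Remaining 162.5 kWh × $0.279 = $45.34
Energy charge = $172.34; + service $20.13 = $192.47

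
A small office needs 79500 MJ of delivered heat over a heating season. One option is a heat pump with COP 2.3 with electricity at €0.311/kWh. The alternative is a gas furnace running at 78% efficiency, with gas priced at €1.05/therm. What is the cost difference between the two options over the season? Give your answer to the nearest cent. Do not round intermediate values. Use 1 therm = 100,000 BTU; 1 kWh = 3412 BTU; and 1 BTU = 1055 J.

€1971.93

Heat load = 79500 MJ = 79,500,000,000 J / 1055 = 75,355,450 BTU
Gas: input = 75,355,450 / 0.780 = 96,609,552 BTU = 966.1 therm → 966.1 × €1.05 = €1,014.40
Heat pump: 75,355,450 BTU / 3412 = 22,090 kWh heat; / 2.3 = 9,602 kWh in → × €0.311 = €2,986.33
Difference = |€1,014.40 − €2,986.33| = €1,971.93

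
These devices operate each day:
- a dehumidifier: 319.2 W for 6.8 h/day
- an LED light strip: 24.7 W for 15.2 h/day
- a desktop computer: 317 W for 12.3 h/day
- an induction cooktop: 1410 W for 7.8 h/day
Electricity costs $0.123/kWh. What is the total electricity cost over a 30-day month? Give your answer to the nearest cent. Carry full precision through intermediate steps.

$64.37

dehumidifier: 319.2 W × 6.8 h × 30 d = 65,117 Wh = 65.12 kWh
LED light strip: 24.7 W × 15.2 h × 30 d = 11,263 Wh = 11.26 kWh
desktop computer: 317 W × 12.3 h × 30 d = 116,973 Wh = 117 kWh
induction cooktop: 1410 W × 7.8 h × 30 d = 329,940 Wh = 329.9 kWh
Total energy = 65.12 + 11.26 + 117 + 329.9 = 523.3 kWh
Cost = 523.3 kWh × $0.123 = $64.37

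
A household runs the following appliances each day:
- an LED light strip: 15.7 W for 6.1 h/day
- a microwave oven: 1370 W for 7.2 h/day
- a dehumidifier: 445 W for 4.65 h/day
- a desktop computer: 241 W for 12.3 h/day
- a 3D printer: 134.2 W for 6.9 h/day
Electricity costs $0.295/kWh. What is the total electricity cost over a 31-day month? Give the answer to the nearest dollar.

$146

LED light strip: 15.7 W × 6.1 h × 31 d = 2,969 Wh = 2.969 kWh
microwave oven: 1370 W × 7.2 h × 31 d = 305,784 Wh = 305.8 kWh
dehumidifier: 445 W × 4.65 h × 31 d = 64,147 Wh = 64.15 kWh
desktop computer: 241 W × 12.3 h × 31 d = 91,893 Wh = 91.89 kWh
3D printer: 134.2 W × 6.9 h × 31 d = 28,705 Wh = 28.71 kWh
Total energy = 2.969 + 305.8 + 64.15 + 91.89 + 28.71 = 493.5 kWh
Cost = 493.5 kWh × $0.295 = $145.58 ≈ $146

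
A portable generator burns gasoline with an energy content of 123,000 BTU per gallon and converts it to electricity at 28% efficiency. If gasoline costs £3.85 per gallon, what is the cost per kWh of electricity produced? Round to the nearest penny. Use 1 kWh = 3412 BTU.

£0.38

Electrical output per gallon = 123,000 BTU × 0.28 / 3412 BTU/kWh = 10.09 kWh
Cost per kWh = £3.85 / 10.09 kWh = £0.381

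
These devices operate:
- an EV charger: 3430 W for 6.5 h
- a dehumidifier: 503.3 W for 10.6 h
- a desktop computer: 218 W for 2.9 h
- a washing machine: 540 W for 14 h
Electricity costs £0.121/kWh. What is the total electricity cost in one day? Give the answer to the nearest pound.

£4

EV charger: 3430 W × 6.5 h = 22,295 Wh = 22.3 kWh
dehumidifier: 503.3 W × 10.6 h = 5,335 Wh = 5.335 kWh
desktop computer: 218 W × 2.9 h = 632 Wh = 0.6322 kWh
washing machine: 540 W × 14 h = 7,560 Wh = 7.56 kWh
Total energy = 22.3 + 5.335 + 0.6322 + 7.56 = 35.82 kWh
Cost = 35.82 kWh × £0.121 = £4.33 ≈ £4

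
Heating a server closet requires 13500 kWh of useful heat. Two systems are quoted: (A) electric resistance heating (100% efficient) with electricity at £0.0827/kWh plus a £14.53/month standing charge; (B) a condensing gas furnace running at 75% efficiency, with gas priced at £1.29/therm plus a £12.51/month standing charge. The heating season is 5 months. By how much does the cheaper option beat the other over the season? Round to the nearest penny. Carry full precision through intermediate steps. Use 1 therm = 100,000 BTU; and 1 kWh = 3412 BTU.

Heat load = 13500 kWh × 3412 = 46,062,000 BTU
Gas: input = 46,062,000 / 0.75 = 61,416,000 BTU = 614.2 therm → 614.2 × £1.29 = £792.27; + 5 × £12.51 standing = £854.82
Electric: 46,062,000 BTU / 3412 = 13,500 kWh → × £0.0827 = £1,116.45; + 5 × £14.53 standing = £1,189.10
Difference = |£854.82 − £1,189.10| = £334.28

£334.28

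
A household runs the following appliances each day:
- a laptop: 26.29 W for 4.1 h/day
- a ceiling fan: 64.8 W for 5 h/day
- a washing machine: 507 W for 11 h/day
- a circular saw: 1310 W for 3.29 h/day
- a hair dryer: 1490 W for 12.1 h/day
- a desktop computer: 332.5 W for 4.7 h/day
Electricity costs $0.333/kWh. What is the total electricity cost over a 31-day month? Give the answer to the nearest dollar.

$309

laptop: 26.29 W × 4.1 h × 31 d = 3,341 Wh = 3.341 kWh
ceiling fan: 64.8 W × 5 h × 31 d = 10,044 Wh = 10.04 kWh
washing machine: 507 W × 11 h × 31 d = 172,887 Wh = 172.9 kWh
circular saw: 1310 W × 3.29 h × 31 d = 133,607 Wh = 133.6 kWh
hair dryer: 1490 W × 12.1 h × 31 d = 558,899 Wh = 558.9 kWh
desktop computer: 332.5 W × 4.7 h × 31 d = 48,445 Wh = 48.45 kWh
Total energy = 3.341 + 10.04 + 172.9 + 133.6 + 558.9 + 48.45 = 927.2 kWh
Cost = 927.2 kWh × $0.333 = $308.77 ≈ $309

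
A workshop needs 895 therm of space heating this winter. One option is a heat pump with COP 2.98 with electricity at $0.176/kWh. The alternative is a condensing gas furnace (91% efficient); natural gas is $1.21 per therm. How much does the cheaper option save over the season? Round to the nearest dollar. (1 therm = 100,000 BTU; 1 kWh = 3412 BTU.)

$359

Heat load = 895 therm × 100,000 = 89,500,000 BTU
Gas: input = 89,500,000 / 0.91 = 98,351,648 BTU = 983.5 therm → 983.5 × $1.21 = $1,190.05
Heat pump: 89,500,000 BTU / 3412 = 26,230 kWh heat; / 2.98 = 8,802 kWh in → × $0.176 = $1,549.21
Difference = |$1,190.05 − $1,549.21| = $359.16 ≈ $359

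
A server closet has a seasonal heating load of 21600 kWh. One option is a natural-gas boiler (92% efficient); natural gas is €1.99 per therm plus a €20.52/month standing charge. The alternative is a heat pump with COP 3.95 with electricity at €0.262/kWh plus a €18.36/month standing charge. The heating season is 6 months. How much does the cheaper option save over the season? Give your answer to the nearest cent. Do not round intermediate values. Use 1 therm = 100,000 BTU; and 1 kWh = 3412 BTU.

€174.40

Heat load = 21600 kWh × 3412 = 73,699,200 BTU
Gas: input = 73,699,200 / 0.92 = 80,107,826 BTU = 801.1 therm → 801.1 × €1.99 = €1,594.15; + 6 × €20.52 standing = €1,717.27
Heat pump: 73,699,200 BTU / 3412 = 21,600 kWh heat; / 3.95 = 5,468 kWh in → × €0.262 = €1,432.71; + 6 × €18.36 standing = €1,542.87
Difference = |€1,717.27 − €1,542.87| = €174.40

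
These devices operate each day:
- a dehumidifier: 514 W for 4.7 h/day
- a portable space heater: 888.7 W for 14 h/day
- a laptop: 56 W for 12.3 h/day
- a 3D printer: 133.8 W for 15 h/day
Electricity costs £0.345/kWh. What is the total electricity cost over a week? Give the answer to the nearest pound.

dehumidifier: 514 W × 4.7 h × 7 d = 16,911 Wh = 16.91 kWh
portable space heater: 888.7 W × 14 h × 7 d = 87,093 Wh = 87.09 kWh
laptop: 56 W × 12.3 h × 7 d = 4,822 Wh = 4.822 kWh
3D printer: 133.8 W × 15 h × 7 d = 14,049 Wh = 14.05 kWh
Total energy = 16.91 + 87.09 + 4.822 + 14.05 = 122.9 kWh
Cost = 122.9 kWh × £0.345 = £42.39 ≈ £42

£42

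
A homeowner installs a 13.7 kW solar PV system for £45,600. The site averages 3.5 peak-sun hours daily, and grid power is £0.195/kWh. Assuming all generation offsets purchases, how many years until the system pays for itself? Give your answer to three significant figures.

13.4 years

Daily generation = 13.7 kW × 3.5 h = 47.95 kWh
Annual generation = 47.95 × 365 = 17502 kWh
Annual savings = 17502 × £0.195 = £3,412.84
Payback = £45,600 / £3,412.84 = 13.4 years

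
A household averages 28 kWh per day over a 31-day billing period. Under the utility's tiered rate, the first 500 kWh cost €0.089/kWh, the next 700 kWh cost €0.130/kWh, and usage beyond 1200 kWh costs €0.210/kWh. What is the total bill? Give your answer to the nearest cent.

Usage = 28 kWh/day × 31 days = 868 kWh
First 500 kWh × €0.089 = €44.50
Next 368 kWh × €0.130 = €47.84
Remaining tier: 0 kWh (not reached)
Total = €92.34

€92.34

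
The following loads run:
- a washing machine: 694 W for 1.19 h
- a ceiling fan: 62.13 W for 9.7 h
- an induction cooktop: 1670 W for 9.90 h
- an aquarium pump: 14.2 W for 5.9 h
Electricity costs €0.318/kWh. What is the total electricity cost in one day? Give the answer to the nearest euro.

€6

washing machine: 694 W × 1.19 h = 826 Wh = 0.8259 kWh
ceiling fan: 62.13 W × 9.7 h = 603 Wh = 0.6027 kWh
induction cooktop: 1670 W × 9.90 h = 16,533 Wh = 16.53 kWh
aquarium pump: 14.2 W × 5.9 h = 84 Wh = 0.08378 kWh
Total energy = 0.8259 + 0.6027 + 16.53 + 0.08378 = 18.05 kWh
Cost = 18.05 kWh × €0.318 = €5.74 ≈ €6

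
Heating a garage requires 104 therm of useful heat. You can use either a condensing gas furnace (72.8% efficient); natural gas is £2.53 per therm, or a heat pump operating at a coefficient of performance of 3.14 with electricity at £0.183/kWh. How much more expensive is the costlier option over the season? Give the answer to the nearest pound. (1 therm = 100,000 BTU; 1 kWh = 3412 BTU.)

£184

Heat load = 104 therm × 100,000 = 10,400,000 BTU
Gas: input = 10,400,000 / 0.728 = 14,285,714 BTU = 142.9 therm → 142.9 × £2.53 = £361.43
Heat pump: 10,400,000 BTU / 3412 = 3,048 kWh heat; / 3.14 = 970.7 kWh in → × £0.183 = £177.64
Difference = |£361.43 − £177.64| = £183.79 ≈ £184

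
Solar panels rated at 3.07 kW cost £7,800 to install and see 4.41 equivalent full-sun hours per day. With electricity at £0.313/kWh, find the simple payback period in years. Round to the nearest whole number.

5 years

Daily generation = 3.07 kW × 4.41 h = 13.54 kWh
Annual generation = 13.54 × 365 = 4941.6 kWh
Annual savings = 4941.6 × £0.313 = £1,546.73
Payback = £7,800 / £1,546.73 = 5.04 years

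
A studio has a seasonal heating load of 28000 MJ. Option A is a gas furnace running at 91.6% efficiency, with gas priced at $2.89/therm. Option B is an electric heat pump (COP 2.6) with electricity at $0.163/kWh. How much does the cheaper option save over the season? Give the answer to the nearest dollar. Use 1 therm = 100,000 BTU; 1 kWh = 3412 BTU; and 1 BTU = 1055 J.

Heat load = 28000 MJ = 28,000,000,000 J / 1055 = 26,540,284 BTU
Gas: input = 26,540,284 / 0.916 = 28,974,110 BTU = 289.7 therm → 289.7 × $2.89 = $837.35
Heat pump: 26,540,284 BTU / 3412 = 7,779 kWh heat; / 2.6 = 2,992 kWh in → × $0.163 = $487.65
Difference = |$837.35 − $487.65| = $349.70 ≈ $350

$350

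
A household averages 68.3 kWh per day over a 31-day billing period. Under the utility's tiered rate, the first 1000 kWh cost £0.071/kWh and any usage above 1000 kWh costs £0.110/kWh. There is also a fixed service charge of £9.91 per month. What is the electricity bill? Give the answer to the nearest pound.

Usage = 68.3 kWh/day × 31 days = 2117.3 kWh
First 1000 kWh × £0.071 = £71.00
Remaining 1117.3 kWh × £0.110 = £122.90
Energy charge = £193.90; + service £9.91 = £203.81 ≈ £204

£204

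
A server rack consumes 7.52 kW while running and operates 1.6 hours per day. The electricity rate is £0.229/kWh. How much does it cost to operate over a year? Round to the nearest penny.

Energy = 7520 W × 1.6 h/day × 365 days = 4,391,680 Wh = 4,392 kWh
Cost = 4,392 kWh × £0.229/kWh = £1,005.69

£1005.69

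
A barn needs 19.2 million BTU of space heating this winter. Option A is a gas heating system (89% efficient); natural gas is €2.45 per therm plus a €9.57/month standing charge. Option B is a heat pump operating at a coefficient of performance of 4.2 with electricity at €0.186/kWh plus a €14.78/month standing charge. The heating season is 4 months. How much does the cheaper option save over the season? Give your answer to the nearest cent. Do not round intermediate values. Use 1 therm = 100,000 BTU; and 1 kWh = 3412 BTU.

€258.49

Heat load = 19.2 × 10⁶ BTU = 19,200,000 BTU
Gas: input = 19,200,000 / 0.89 = 21,573,034 BTU = 215.7 therm → 215.7 × €2.45 = €528.54; + 4 × €9.57 standing = €566.82
Heat pump: 19,200,000 BTU / 3412 = 5,627 kWh heat; / 4.2 = 1,340 kWh in → × €0.186 = €249.20; + 4 × €14.78 standing = €308.32
Difference = |€566.82 − €308.32| = €258.49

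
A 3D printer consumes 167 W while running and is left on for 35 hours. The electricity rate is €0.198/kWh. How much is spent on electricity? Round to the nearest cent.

Energy = 167 W × 35 h = 5,845 Wh = 5.845 kWh
Cost = 5.845 kWh × €0.198/kWh = €1.16

€1.16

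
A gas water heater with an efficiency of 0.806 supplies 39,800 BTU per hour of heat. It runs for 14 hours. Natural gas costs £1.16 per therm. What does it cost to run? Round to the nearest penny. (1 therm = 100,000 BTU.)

£8.02

Heat delivered = 39,800 BTU/h × 14 h = 557,200 BTU
Gas input = 557,200 / 0.806 = 691,315 BTU
= 691,315 / 100,000 = 6.913 therm
Cost = 6.913 × £1.16/therm = £8.02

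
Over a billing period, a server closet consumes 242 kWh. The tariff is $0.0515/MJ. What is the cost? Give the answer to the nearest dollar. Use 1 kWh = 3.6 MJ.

$45

242 kWh × (3.6 MJ/kWh) = 871.2 MJ
Cost = 871.2 MJ × $0.0515/MJ = $44.87 ≈ $45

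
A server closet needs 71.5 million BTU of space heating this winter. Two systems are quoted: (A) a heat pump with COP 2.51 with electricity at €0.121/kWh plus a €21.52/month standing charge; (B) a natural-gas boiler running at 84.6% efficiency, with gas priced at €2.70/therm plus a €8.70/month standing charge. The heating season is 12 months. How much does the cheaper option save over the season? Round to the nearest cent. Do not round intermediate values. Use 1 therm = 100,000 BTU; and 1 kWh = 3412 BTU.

Heat load = 71.5 × 10⁶ BTU = 71,500,000 BTU
Gas: input = 71,500,000 / 0.846 = 84,515,366 BTU = 845.2 therm → 845.2 × €2.70 = €2,281.91; + 12 × €8.70 standing = €2,386.31
Heat pump: 71,500,000 BTU / 3412 = 20,960 kWh heat; / 2.51 = 8,349 kWh in → × €0.121 = €1,010.20; + 12 × €21.52 standing = €1,268.44
Difference = |€2,386.31 − €1,268.44| = €1,117.87

€1117.87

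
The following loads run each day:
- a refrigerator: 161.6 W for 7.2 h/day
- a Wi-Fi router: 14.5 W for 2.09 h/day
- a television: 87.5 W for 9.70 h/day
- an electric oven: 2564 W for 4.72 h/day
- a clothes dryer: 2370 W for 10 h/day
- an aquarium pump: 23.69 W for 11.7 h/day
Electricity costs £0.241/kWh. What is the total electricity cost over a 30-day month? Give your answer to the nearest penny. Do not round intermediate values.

refrigerator: 161.6 W × 7.2 h × 30 d = 34,906 Wh = 34.91 kWh
Wi-Fi router: 14.5 W × 2.09 h × 30 d = 909 Wh = 0.9092 kWh
television: 87.5 W × 9.70 h × 30 d = 25,462 Wh = 25.46 kWh
electric oven: 2564 W × 4.72 h × 30 d = 363,062 Wh = 363.1 kWh
clothes dryer: 2370 W × 10 h × 30 d = 711,000 Wh = 711 kWh
aquarium pump: 23.69 W × 11.7 h × 30 d = 8,315 Wh = 8.315 kWh
Total energy = 34.91 + 0.9092 + 25.46 + 363.1 + 711 + 8.315 = 1,144 kWh
Cost = 1,144 kWh × £0.241 = £275.62

£275.62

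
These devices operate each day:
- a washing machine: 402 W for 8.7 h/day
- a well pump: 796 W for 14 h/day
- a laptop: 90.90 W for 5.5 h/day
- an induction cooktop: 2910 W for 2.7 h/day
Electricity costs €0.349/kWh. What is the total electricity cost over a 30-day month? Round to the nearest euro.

€241

washing machine: 402 W × 8.7 h × 30 d = 104,922 Wh = 104.9 kWh
well pump: 796 W × 14 h × 30 d = 334,320 Wh = 334.3 kWh
laptop: 90.90 W × 5.5 h × 30 d = 14,999 Wh = 15 kWh
induction cooktop: 2910 W × 2.7 h × 30 d = 235,710 Wh = 235.7 kWh
Total energy = 104.9 + 334.3 + 15 + 235.7 = 690 kWh
Cost = 690 kWh × €0.349 = €240.79 ≈ €241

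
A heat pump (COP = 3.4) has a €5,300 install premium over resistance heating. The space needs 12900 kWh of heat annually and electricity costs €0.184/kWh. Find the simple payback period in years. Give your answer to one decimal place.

Resistance: 12900 kWh × €0.184 = €2,373.60/yr
Heat pump: 12900 / 3.4 = 3794 kWh in → × €0.184 = €698.12/yr
Annual savings = €1,675.48
Payback = €5,300 / €1,675.48 = 3.16 years

3.2 years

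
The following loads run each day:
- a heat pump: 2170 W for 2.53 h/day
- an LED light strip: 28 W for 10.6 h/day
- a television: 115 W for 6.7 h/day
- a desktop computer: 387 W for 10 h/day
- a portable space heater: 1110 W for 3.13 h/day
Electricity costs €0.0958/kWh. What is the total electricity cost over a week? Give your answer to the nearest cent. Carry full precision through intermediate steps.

€9.32

heat pump: 2170 W × 2.53 h × 7 d = 38,431 Wh = 38.43 kWh
LED light strip: 28 W × 10.6 h × 7 d = 2,078 Wh = 2.078 kWh
television: 115 W × 6.7 h × 7 d = 5,394 Wh = 5.394 kWh
desktop computer: 387 W × 10 h × 7 d = 27,090 Wh = 27.09 kWh
portable space heater: 1110 W × 3.13 h × 7 d = 24,320 Wh = 24.32 kWh
Total energy = 38.43 + 2.078 + 5.394 + 27.09 + 24.32 = 97.31 kWh
Cost = 97.31 kWh × €0.0958 = €9.32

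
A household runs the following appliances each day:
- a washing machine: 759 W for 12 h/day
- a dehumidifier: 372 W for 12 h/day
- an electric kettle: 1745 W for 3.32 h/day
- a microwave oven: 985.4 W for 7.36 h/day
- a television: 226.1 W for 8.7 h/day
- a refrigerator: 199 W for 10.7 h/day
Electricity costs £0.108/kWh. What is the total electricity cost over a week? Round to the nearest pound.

washing machine: 759 W × 12 h × 7 d = 63,756 Wh = 63.76 kWh
dehumidifier: 372 W × 12 h × 7 d = 31,248 Wh = 31.25 kWh
electric kettle: 1745 W × 3.32 h × 7 d = 40,554 Wh = 40.55 kWh
microwave oven: 985.4 W × 7.36 h × 7 d = 50,768 Wh = 50.77 kWh
television: 226.1 W × 8.7 h × 7 d = 13,769 Wh = 13.77 kWh
refrigerator: 199 W × 10.7 h × 7 d = 14,905 Wh = 14.91 kWh
Total energy = 63.76 + 31.25 + 40.55 + 50.77 + 13.77 + 14.91 = 215 kWh
Cost = 215 kWh × £0.108 = £23.22 ≈ £23

£23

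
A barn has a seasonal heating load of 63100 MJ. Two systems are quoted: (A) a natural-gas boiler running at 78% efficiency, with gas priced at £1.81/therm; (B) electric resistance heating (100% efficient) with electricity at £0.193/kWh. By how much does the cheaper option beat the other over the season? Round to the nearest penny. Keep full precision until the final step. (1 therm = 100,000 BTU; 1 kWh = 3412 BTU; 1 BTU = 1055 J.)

£1995.27

Heat load = 63100 MJ = 63,100,000,000 J / 1055 = 59,810,427 BTU
Gas: input = 59,810,427 / 0.78 = 76,680,034 BTU = 766.8 therm → 766.8 × £1.81 = £1,387.91
Electric: 59,810,427 BTU / 3412 = 17,530 kWh → × £0.193 = £3,383.18
Difference = |£1,387.91 − £3,383.18| = £1,995.27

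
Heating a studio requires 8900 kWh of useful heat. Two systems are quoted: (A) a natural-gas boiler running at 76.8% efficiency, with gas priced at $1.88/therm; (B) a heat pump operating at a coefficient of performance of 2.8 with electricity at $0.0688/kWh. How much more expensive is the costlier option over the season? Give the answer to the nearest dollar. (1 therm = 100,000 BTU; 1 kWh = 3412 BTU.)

Heat load = 8900 kWh × 3412 = 30,366,800 BTU
Gas: input = 30,366,800 / 0.768 = 39,540,104 BTU = 395.4 therm → 395.4 × $1.88 = $743.35
Heat pump: 30,366,800 BTU / 3412 = 8,900 kWh heat; / 2.8 = 3,179 kWh in → × $0.0688 = $218.69
Difference = |$743.35 − $218.69| = $524.67 ≈ $525

$525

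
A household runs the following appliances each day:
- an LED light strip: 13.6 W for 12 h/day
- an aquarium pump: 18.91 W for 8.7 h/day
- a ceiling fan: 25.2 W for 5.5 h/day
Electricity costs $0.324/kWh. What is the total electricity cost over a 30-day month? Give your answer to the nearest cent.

$4.53

LED light strip: 13.6 W × 12 h × 30 d = 4,896 Wh = 4.896 kWh
aquarium pump: 18.91 W × 8.7 h × 30 d = 4,936 Wh = 4.936 kWh
ceiling fan: 25.2 W × 5.5 h × 30 d = 4,158 Wh = 4.158 kWh
Total energy = 4.896 + 4.936 + 4.158 = 13.99 kWh
Cost = 13.99 kWh × $0.324 = $4.53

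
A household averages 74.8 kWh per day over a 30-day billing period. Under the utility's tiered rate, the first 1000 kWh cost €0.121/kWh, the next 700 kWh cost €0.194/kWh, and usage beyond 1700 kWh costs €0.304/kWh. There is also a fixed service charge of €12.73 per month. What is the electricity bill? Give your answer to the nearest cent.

€434.91

Usage = 74.8 kWh/day × 30 days = 2244 kWh
First 1000 kWh × €0.121 = €121.00
Next 700 kWh × €0.194 = €135.80
Remaining 544 kWh × €0.304 = €165.38
Energy charge = €422.18; + service €12.73 = €434.91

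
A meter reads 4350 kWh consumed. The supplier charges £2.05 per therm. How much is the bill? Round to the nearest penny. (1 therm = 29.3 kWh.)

£304.35

4350 kWh × (0.03413 therm/kWh) = 148.5 therm
Cost = 148.5 therm × £2.05/therm = £304.35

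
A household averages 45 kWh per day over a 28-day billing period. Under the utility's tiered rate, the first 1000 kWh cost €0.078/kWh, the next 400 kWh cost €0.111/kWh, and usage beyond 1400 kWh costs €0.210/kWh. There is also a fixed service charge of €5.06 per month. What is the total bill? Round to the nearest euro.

Usage = 45 kWh/day × 28 days = 1260 kWh
First 1000 kWh × €0.078 = €78.00
Next 260 kWh × €0.111 = €28.86
Remaining tier: 0 kWh (not reached)
Energy charge = €106.86; + service €5.06 = €111.92 ≈ €112

€112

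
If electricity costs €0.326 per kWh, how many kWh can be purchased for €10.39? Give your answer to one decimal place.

31.9 kWh

€10.39 / €0.326 per kWh = 31.87 kWh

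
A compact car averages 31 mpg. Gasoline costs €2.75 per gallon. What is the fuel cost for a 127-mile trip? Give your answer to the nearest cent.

€11.27

Fuel = 127 mi / 31 mpg = 4.097 gal
Cost = 4.097 gal × €2.75/gal = €11.27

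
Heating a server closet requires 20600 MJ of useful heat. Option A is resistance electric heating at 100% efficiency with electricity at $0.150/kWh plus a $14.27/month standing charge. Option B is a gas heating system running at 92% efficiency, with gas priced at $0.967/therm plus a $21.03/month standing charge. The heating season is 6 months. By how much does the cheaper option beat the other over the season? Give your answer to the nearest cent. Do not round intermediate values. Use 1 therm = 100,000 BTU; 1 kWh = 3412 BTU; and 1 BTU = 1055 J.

$612.62

Heat load = 20600 MJ = 20,600,000,000 J / 1055 = 19,526,066 BTU
Gas: input = 19,526,066 / 0.92 = 21,223,985 BTU = 212.2 therm → 212.2 × $0.967 = $205.24; + 6 × $21.03 standing = $331.42
Electric: 19,526,066 BTU / 3412 = 5,723 kWh → × $0.150 = $858.41; + 6 × $14.27 standing = $944.03
Difference = |$331.42 − $944.03| = $612.62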